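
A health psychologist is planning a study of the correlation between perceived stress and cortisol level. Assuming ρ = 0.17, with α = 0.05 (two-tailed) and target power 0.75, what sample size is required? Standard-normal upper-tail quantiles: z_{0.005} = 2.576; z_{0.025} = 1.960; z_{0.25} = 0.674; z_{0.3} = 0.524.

n = 239

Fisher's z: C = ½·ln((1+r)/(1−r)) = ½·ln(1.4096) = 0.1717.
n = ((z_{α/2} + z_β)/C)² + 3.
(1.960 + 0.674) / 0.1717 = 2.634 / 0.1717 = 15.341.
n = 15.341² + 3 = 235.34 + 3 = 238.3.
Round up.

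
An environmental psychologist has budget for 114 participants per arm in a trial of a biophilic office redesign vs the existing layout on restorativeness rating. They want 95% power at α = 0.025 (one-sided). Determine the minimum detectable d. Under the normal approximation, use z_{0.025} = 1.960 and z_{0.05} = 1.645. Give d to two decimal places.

d_min ≈ 0.48

For two independent groups of n = 114 each: d_min = (z_{α} + z_β)·√(2/n).
z-sum = 1.960 + 1.645 = 3.605.
d_min = 3.605 × √(2/114) = 3.605 × 0.1325 = 0.477.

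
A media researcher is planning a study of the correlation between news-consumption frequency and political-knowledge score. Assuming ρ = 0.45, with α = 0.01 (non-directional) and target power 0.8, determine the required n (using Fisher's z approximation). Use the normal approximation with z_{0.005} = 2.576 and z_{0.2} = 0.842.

n = 53

Fisher's z: C = ½·ln((1+r)/(1−r)) = ½·ln(2.6364) = 0.4847.
n = ((z_{α/2} + z_β)/C)² + 3.
(2.576 + 0.842) / 0.4847 = 3.418 / 0.4847 = 7.052.
n = 7.052² + 3 = 49.73 + 3 = 52.7.
Round up.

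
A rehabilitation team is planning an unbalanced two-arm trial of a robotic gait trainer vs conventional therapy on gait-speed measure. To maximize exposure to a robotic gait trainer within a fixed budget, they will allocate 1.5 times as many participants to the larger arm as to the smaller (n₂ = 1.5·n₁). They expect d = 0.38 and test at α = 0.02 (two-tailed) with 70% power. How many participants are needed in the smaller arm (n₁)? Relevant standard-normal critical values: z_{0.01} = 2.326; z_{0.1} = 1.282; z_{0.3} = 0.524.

n₁ = 94

With allocation ratio k = n₂/n₁ = 1.5, Var(x̄₁−x̄₂) = σ²(1/n₁ + 1/(k·n₁)) = σ²·(k+1)/(k·n₁).
So n₁ = (1 + 1/k)·((z_{α/2} + z_β)/d)² = 1.667 × (2.850/0.38)².
n₁ = 1.667 × 56.25 = 93.8.
Round up: n₁ = 94, giving n₂ = 1.5 × 94 = 141.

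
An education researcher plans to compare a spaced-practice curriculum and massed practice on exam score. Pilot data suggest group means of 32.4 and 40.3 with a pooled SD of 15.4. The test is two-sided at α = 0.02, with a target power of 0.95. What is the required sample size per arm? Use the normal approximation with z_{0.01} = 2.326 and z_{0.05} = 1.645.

n = 120 per group

Cohen's d = |M₁ − M₂| / SD_pooled = |32.4 − 40.3| / 15.4 = 7.9 / 15.4 = 0.513.
For two independent groups with equal n: n = 2·((z_{α/2} + z_β) / d)².
z_{α/2} + z_β = 2.326 + 1.645 = 3.971.
n = 2 × (3.971 / 0.513)² = 2 × 7.741² = 2 × 59.92 = 119.8.
Round up to the next whole participant.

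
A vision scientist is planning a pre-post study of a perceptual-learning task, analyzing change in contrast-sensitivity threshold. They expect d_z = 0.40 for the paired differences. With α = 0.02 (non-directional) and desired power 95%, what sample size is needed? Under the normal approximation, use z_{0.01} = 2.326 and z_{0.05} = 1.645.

n = 99 pairs

For a paired (one-sample on differences) test: n = ((z_{α/2} + z_β) / d)².
z_{α/2} + z_β = 2.326 + 1.645 = 3.971.
n = (3.971 / 0.40)² = 9.928² = 98.56.
Round up.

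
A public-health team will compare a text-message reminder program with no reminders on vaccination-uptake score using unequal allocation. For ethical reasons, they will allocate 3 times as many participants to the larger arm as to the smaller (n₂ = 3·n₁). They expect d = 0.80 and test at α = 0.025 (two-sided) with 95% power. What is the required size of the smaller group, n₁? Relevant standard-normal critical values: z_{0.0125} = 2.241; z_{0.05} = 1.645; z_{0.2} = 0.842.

With allocation ratio k = n₂/n₁ = 3, Var(x̄₁−x̄₂) = σ²(1/n₁ + 1/(k·n₁)) = σ²·(k+1)/(k·n₁).
So n₁ = (1 + 1/k)·((z_{α/2} + z_β)/d)² = 1.333 × (3.886/0.80)².
n₁ = 1.333 × 23.60 = 31.5.
Round up: n₁ = 32, giving n₂ = 3 × 32 = 96.

n₁ = 32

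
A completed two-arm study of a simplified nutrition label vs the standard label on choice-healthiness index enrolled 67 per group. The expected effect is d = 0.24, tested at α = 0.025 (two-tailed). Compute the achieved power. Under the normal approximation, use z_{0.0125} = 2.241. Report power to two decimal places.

For two equal groups, power = Φ(d·√(n/2) − z_{α/2}).
d·√(n/2) = 0.24 × √(67/2) = 0.24 × 5.788 = 1.389.
z_β = 1.389 − 2.241 = -0.852.
Power = Φ(-0.852) = 0.197.

power ≈ 0.20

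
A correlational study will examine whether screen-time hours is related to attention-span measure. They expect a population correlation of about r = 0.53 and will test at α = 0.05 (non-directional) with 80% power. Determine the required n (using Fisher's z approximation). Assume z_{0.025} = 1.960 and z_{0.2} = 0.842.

n = 26

Fisher's z: C = ½·ln((1+r)/(1−r)) = ½·ln(3.2553) = 0.5901.
n = ((z_{α/2} + z_β)/C)² + 3.
(1.960 + 0.842) / 0.5901 = 2.802 / 0.5901 = 4.748.
n = 4.748² + 3 = 22.55 + 3 = 25.5.
Round up.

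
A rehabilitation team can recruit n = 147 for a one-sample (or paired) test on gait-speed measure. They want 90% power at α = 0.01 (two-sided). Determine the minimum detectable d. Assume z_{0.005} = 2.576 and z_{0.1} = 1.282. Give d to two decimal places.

For a single sample (or paired design) of n = 147: d_min = (z_{α/2} + z_β)/√n.
z-sum = 2.576 + 1.282 = 3.858.
d_min = 3.858 / √147 = 3.858 / 12.124 = 0.318.

d_min ≈ 0.32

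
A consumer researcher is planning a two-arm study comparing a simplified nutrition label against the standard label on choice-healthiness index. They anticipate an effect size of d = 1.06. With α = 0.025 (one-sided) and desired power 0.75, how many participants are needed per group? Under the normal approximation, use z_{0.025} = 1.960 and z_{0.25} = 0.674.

n = 13 per group

For two independent groups with equal n: n = 2·((z_{α} + z_β) / d)².
z_{α} + z_β = 1.960 + 0.674 = 2.634.
n = 2 × (2.634 / 1.06)² = 2 × 2.485² = 2 × 6.17 = 12.3.
Round up to the next whole participant.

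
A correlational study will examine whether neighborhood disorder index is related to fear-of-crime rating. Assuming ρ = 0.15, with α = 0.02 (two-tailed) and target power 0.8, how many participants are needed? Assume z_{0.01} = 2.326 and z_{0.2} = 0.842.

n = 443

Fisher's z: C = ½·ln((1+r)/(1−r)) = ½·ln(1.3529) = 0.1511.
n = ((z_{α/2} + z_β)/C)² + 3.
(2.326 + 0.842) / 0.1511 = 3.168 / 0.1511 = 20.966.
n = 20.966² + 3 = 439.58 + 3 = 442.6.
Round up.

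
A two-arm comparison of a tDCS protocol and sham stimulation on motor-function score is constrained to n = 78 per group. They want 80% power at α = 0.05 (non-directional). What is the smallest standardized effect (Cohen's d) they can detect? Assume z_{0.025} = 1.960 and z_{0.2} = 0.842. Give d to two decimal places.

For two independent groups of n = 78 each: d_min = (z_{α/2} + z_β)·√(2/n).
z-sum = 1.960 + 0.842 = 2.802.
d_min = 2.802 × √(2/78) = 2.802 × 0.1601 = 0.449.

d_min ≈ 0.45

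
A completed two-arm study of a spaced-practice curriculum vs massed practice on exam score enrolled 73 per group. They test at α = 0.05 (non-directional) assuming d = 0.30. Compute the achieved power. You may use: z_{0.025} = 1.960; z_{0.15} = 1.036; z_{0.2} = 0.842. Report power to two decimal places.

For two equal groups, power = Φ(d·√(n/2) − z_{α/2}).
d·√(n/2) = 0.30 × √(73/2) = 0.30 × 6.042 = 1.812.
z_β = 1.812 − 1.960 = -0.148.
Power = Φ(-0.148) = 0.441.

power ≈ 0.44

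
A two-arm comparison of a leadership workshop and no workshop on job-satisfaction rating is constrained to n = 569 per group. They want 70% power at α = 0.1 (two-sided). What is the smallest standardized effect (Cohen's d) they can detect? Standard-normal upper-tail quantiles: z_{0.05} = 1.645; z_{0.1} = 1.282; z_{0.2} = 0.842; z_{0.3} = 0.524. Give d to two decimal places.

d_min ≈ 0.13

For two independent groups of n = 569 each: d_min = (z_{α/2} + z_β)·√(2/n).
z-sum = 1.645 + 0.524 = 2.169.
d_min = 2.169 × √(2/569) = 2.169 × 0.0593 = 0.129.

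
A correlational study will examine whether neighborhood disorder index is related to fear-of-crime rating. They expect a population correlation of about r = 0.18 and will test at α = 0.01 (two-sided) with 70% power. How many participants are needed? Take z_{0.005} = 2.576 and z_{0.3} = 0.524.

Fisher's z: C = ½·ln((1+r)/(1−r)) = ½·ln(1.4390) = 0.1820.
n = ((z_{α/2} + z_β)/C)² + 3.
(2.576 + 0.524) / 0.1820 = 3.100 / 0.1820 = 17.033.
n = 17.033² + 3 = 290.12 + 3 = 293.1.
Round up.

n = 294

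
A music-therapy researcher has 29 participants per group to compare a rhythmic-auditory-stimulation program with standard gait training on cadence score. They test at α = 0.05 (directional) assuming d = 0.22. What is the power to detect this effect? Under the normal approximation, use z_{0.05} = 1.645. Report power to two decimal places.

For two equal groups, power = Φ(d·√(n/2) − z_{α}).
d·√(n/2) = 0.22 × √(29/2) = 0.22 × 3.808 = 0.838.
z_β = 0.838 − 1.645 = -0.807.
Power = Φ(-0.807) = 0.210.

power ≈ 0.21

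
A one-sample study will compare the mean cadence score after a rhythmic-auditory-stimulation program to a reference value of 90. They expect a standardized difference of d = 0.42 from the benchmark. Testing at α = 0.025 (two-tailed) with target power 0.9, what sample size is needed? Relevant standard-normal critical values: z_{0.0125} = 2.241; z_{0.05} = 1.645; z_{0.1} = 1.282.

For a one-sample test: n = ((z_{α/2} + z_β) / d)².
z_{α/2} + z_β = 2.241 + 1.282 = 3.523.
n = (3.523 / 0.42)² = 8.388² = 70.36.
Round up.

n = 71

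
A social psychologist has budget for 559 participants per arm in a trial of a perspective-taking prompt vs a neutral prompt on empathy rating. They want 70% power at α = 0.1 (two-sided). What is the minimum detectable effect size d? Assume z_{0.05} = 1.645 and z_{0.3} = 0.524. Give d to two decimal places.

For two independent groups of n = 559 each: d_min = (z_{α/2} + z_β)·√(2/n).
z-sum = 1.645 + 0.524 = 2.169.
d_min = 2.169 × √(2/559) = 2.169 × 0.0598 = 0.130.

d_min ≈ 0.13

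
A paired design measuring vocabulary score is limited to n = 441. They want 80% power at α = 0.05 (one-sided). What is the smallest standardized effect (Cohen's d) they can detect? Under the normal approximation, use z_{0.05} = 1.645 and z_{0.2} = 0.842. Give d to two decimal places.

d_min ≈ 0.12

For a single sample (or paired design) of n = 441: d_min = (z_{α} + z_β)/√n.
z-sum = 1.645 + 0.842 = 2.487.
d_min = 2.487 / √441 = 2.487 / 21.000 = 0.118.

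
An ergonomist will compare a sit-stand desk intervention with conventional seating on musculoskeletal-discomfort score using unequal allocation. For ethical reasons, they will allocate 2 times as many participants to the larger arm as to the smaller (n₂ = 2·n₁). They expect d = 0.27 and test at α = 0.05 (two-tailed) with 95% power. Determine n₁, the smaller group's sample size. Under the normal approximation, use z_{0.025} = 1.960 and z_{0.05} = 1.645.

With allocation ratio k = n₂/n₁ = 2, Var(x̄₁−x̄₂) = σ²(1/n₁ + 1/(k·n₁)) = σ²·(k+1)/(k·n₁).
So n₁ = (1 + 1/k)·((z_{α/2} + z_β)/d)² = 1.500 × (3.605/0.27)².
n₁ = 1.500 × 178.27 = 267.4.
Round up: n₁ = 268, giving n₂ = 2 × 268 = 536.

n₁ = 268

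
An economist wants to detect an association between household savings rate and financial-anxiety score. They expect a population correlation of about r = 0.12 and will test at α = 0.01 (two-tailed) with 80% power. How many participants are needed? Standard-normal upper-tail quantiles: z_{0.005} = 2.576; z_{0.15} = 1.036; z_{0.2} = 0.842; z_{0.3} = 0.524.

n = 807

Fisher's z: C = ½·ln((1+r)/(1−r)) = ½·ln(1.2727) = 0.1206.
n = ((z_{α/2} + z_β)/C)² + 3.
(2.576 + 0.842) / 0.1206 = 3.418 / 0.1206 = 28.342.
n = 28.342² + 3 = 803.25 + 3 = 806.2.
Round up.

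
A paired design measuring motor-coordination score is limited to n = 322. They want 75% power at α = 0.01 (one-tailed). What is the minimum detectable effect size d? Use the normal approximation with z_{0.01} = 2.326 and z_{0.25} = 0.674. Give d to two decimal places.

For a single sample (or paired design) of n = 322: d_min = (z_{α} + z_β)/√n.
z-sum = 2.326 + 0.674 = 3.000.
d_min = 3.000 / √322 = 3.000 / 17.944 = 0.167.

d_min ≈ 0.17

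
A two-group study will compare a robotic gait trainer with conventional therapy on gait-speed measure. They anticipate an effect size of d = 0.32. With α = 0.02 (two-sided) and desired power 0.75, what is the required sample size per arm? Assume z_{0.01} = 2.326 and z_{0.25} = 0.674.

n = 176 per group

For two independent groups with equal n: n = 2·((z_{α/2} + z_β) / d)².
z_{α/2} + z_β = 2.326 + 0.674 = 3.000.
n = 2 × (3.000 / 0.32)² = 2 × 9.375² = 2 × 87.89 = 175.8.
Round up to the next whole participant.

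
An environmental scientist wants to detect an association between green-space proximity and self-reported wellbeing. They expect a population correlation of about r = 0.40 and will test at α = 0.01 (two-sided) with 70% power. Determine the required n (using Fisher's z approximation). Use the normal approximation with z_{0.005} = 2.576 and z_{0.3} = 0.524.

n = 57

Fisher's z: C = ½·ln((1+r)/(1−r)) = ½·ln(2.3333) = 0.4236.
n = ((z_{α/2} + z_β)/C)² + 3.
(2.576 + 0.524) / 0.4236 = 3.100 / 0.4236 = 7.318.
n = 7.318² + 3 = 53.56 + 3 = 56.6.
Round up.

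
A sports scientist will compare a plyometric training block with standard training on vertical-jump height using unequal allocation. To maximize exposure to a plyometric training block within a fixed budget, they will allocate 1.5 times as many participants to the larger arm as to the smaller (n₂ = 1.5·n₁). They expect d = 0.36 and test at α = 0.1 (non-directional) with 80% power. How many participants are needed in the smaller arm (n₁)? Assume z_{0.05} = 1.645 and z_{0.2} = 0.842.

n₁ = 80

With allocation ratio k = n₂/n₁ = 1.5, Var(x̄₁−x̄₂) = σ²(1/n₁ + 1/(k·n₁)) = σ²·(k+1)/(k·n₁).
So n₁ = (1 + 1/k)·((z_{α/2} + z_β)/d)² = 1.667 × (2.487/0.36)².
n₁ = 1.667 × 47.73 = 79.5.
Round up: n₁ = 80, giving n₂ = 1.5 × 80 = 120.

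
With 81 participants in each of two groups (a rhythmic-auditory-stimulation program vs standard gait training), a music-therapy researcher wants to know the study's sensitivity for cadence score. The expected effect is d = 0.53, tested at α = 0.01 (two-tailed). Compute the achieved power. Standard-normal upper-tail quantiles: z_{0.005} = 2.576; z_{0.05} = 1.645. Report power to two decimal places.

power ≈ 0.79

For two equal groups, power = Φ(d·√(n/2) − z_{α/2}).
d·√(n/2) = 0.53 × √(81/2) = 0.53 × 6.364 = 3.373.
z_β = 3.373 − 2.576 = 0.797.
Power = Φ(0.797) = 0.787.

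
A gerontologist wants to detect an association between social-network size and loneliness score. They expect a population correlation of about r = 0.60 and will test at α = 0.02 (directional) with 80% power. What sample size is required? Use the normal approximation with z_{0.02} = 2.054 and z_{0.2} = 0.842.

Fisher's z: C = ½·ln((1+r)/(1−r)) = ½·ln(4.0000) = 0.6931.
n = ((z_{α} + z_β)/C)² + 3.
(2.054 + 0.842) / 0.6931 = 2.896 / 0.6931 = 4.178.
n = 4.178² + 3 = 17.46 + 3 = 20.5.
Round up.

n = 21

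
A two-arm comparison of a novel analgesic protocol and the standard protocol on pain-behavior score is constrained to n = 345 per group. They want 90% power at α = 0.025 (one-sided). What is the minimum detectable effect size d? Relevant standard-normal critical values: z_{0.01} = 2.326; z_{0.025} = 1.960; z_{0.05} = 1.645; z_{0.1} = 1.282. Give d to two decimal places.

d_min ≈ 0.25

For two independent groups of n = 345 each: d_min = (z_{α} + z_β)·√(2/n).
z-sum = 1.960 + 1.282 = 3.242.
d_min = 3.242 × √(2/345) = 3.242 × 0.0761 = 0.247.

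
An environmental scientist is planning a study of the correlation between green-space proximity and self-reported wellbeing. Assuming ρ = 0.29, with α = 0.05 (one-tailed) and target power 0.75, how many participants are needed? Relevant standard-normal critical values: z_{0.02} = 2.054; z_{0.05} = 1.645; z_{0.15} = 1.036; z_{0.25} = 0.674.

n = 64

Fisher's z: C = ½·ln((1+r)/(1−r)) = ½·ln(1.8169) = 0.2986.
n = ((z_{α} + z_β)/C)² + 3.
(1.645 + 0.674) / 0.2986 = 2.319 / 0.2986 = 7.766.
n = 7.766² + 3 = 60.31 + 3 = 63.3.
Round up.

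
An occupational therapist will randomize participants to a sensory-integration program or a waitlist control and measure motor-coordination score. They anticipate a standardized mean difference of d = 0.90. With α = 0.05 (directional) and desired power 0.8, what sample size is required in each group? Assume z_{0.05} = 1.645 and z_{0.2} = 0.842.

n = 16 per group

For two independent groups with equal n: n = 2·((z_{α} + z_β) / d)².
z_{α} + z_β = 1.645 + 0.842 = 2.487.
n = 2 × (2.487 / 0.90)² = 2 × 2.763² = 2 × 7.64 = 15.3.
Round up to the next whole participant.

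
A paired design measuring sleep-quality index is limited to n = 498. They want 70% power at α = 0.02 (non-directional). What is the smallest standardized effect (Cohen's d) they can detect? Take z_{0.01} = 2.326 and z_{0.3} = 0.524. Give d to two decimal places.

d_min ≈ 0.13

For a single sample (or paired design) of n = 498: d_min = (z_{α/2} + z_β)/√n.
z-sum = 2.326 + 0.524 = 2.850.
d_min = 2.850 / √498 = 2.850 / 22.316 = 0.128.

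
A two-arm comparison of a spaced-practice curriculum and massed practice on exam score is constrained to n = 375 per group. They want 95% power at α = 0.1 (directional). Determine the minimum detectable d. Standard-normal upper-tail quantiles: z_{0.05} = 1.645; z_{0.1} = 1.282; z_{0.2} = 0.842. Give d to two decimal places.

For two independent groups of n = 375 each: d_min = (z_{α} + z_β)·√(2/n).
z-sum = 1.282 + 1.645 = 2.927.
d_min = 2.927 × √(2/375) = 2.927 × 0.0730 = 0.214.

d_min ≈ 0.21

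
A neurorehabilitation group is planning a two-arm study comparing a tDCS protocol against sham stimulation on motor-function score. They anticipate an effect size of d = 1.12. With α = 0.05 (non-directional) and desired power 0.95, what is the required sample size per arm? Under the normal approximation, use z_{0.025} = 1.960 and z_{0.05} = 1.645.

For two independent groups with equal n: n = 2·((z_{α/2} + z_β) / d)².
z_{α/2} + z_β = 1.960 + 1.645 = 3.605.
n = 2 × (3.605 / 1.12)² = 2 × 3.219² = 2 × 10.36 = 20.7.
Round up to the next whole participant.

n = 21 per group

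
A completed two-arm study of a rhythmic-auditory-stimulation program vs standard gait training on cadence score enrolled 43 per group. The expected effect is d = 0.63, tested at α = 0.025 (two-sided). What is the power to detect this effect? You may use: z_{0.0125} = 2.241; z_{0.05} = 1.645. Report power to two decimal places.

power ≈ 0.75

For two equal groups, power = Φ(d·√(n/2) − z_{α/2}).
d·√(n/2) = 0.63 × √(43/2) = 0.63 × 4.637 = 2.921.
z_β = 2.921 − 2.241 = 0.680.
Power = Φ(0.680) = 0.752.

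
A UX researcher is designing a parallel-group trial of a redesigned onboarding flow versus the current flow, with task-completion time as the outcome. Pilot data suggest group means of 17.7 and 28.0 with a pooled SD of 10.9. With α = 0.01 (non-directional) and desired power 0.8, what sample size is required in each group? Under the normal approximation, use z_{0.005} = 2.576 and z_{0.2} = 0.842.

Cohen's d = |M₁ − M₂| / SD_pooled = |17.7 − 28.0| / 10.9 = 10.3 / 10.9 = 0.945.
For two independent groups with equal n: n = 2·((z_{α/2} + z_β) / d)².
z_{α/2} + z_β = 2.576 + 0.842 = 3.418.
n = 2 × (3.418 / 0.945)² = 2 × 3.617² = 2 × 13.08 = 26.2.
Round up to the next whole participant.

n = 27 per group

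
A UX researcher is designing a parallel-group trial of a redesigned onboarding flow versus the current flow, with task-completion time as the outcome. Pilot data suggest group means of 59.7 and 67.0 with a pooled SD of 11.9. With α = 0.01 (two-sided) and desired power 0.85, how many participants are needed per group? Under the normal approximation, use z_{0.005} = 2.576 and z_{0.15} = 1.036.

Cohen's d = |M₁ − M₂| / SD_pooled = |59.7 − 67.0| / 11.9 = 7.3 / 11.9 = 0.613.
For two independent groups with equal n: n = 2·((z_{α/2} + z_β) / d)².
z_{α/2} + z_β = 2.576 + 1.036 = 3.612.
n = 2 × (3.612 / 0.613)² = 2 × 5.892² = 2 × 34.72 = 69.4.
Round up to the next whole participant.

n = 70 per group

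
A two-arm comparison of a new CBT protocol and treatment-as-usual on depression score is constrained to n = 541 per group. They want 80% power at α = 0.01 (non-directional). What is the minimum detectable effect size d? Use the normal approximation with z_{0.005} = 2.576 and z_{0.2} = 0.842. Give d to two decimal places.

d_min ≈ 0.21

For two independent groups of n = 541 each: d_min = (z_{α/2} + z_β)·√(2/n).
z-sum = 2.576 + 0.842 = 3.418.
d_min = 3.418 × √(2/541) = 3.418 × 0.0608 = 0.208.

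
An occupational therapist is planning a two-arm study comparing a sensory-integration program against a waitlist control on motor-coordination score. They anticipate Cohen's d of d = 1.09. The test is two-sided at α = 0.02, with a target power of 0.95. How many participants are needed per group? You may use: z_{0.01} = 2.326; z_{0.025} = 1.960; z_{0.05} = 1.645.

n = 27 per group

For two independent groups with equal n: n = 2·((z_{α/2} + z_β) / d)².
z_{α/2} + z_β = 2.326 + 1.645 = 3.971.
n = 2 × (3.971 / 1.09)² = 2 × 3.643² = 2 × 13.27 = 26.5.
Round up to the next whole participant.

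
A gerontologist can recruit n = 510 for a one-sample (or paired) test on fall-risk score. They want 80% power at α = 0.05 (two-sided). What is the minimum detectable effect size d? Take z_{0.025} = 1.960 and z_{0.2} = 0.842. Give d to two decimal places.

For a single sample (or paired design) of n = 510: d_min = (z_{α/2} + z_β)/√n.
z-sum = 1.960 + 0.842 = 2.802.
d_min = 2.802 / √510 = 2.802 / 22.583 = 0.124.

d_min ≈ 0.12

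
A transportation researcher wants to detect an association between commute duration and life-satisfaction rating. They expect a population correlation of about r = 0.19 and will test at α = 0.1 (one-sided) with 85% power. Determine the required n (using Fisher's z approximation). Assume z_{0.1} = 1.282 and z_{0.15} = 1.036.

Fisher's z: C = ½·ln((1+r)/(1−r)) = ½·ln(1.4691) = 0.1923.
n = ((z_{α} + z_β)/C)² + 3.
(1.282 + 1.036) / 0.1923 = 2.318 / 0.1923 = 12.054.
n = 12.054² + 3 = 145.30 + 3 = 148.3.
Round up.

n = 149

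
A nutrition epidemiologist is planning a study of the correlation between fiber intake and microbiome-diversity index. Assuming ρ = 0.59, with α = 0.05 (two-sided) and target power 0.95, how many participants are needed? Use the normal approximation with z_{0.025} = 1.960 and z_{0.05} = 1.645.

n = 32

Fisher's z: C = ½·ln((1+r)/(1−r)) = ½·ln(3.8780) = 0.6777.
n = ((z_{α/2} + z_β)/C)² + 3.
(1.960 + 1.645) / 0.6777 = 3.605 / 0.6777 = 5.319.
n = 5.319² + 3 = 28.30 + 3 = 31.3.
Round up.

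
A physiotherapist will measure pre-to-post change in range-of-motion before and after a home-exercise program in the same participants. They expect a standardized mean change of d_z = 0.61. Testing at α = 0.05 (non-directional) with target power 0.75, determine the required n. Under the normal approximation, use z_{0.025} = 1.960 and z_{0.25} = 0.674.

n = 19 pairs

For a paired (one-sample on differences) test: n = ((z_{α/2} + z_β) / d)².
z_{α/2} + z_β = 1.960 + 0.674 = 2.634.
n = (2.634 / 0.61)² = 4.318² = 18.65.
Round up.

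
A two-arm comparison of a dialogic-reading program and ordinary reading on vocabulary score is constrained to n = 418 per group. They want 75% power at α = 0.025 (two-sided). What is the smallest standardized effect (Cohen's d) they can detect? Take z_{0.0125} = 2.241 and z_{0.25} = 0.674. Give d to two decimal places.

d_min ≈ 0.20

For two independent groups of n = 418 each: d_min = (z_{α/2} + z_β)·√(2/n).
z-sum = 2.241 + 0.674 = 2.915.
d_min = 2.915 × √(2/418) = 2.915 × 0.0692 = 0.202.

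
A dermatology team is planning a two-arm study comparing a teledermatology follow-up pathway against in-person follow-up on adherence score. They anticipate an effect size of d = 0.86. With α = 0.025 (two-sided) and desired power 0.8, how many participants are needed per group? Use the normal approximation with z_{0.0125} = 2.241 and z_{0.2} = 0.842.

n = 26 per group

For two independent groups with equal n: n = 2·((z_{α/2} + z_β) / d)².
z_{α/2} + z_β = 2.241 + 0.842 = 3.083.
n = 2 × (3.083 / 0.86)² = 2 × 3.585² = 2 × 12.85 = 25.7.
Round up to the next whole participant.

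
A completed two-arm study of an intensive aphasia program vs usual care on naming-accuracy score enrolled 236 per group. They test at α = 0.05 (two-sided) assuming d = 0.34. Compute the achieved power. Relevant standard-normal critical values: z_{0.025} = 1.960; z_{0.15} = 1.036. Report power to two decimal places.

For two equal groups, power = Φ(d·√(n/2) − z_{α/2}).
d·√(n/2) = 0.34 × √(236/2) = 0.34 × 10.863 = 3.693.
z_β = 3.693 − 1.960 = 1.733.
Power = Φ(1.733) = 0.958.

power ≈ 0.96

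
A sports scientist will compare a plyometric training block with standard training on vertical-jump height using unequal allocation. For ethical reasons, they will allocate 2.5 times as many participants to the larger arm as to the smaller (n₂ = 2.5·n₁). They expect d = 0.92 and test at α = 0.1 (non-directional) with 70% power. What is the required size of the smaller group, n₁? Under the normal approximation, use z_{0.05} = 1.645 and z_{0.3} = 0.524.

n₁ = 8

With allocation ratio k = n₂/n₁ = 2.5, Var(x̄₁−x̄₂) = σ²(1/n₁ + 1/(k·n₁)) = σ²·(k+1)/(k·n₁).
So n₁ = (1 + 1/k)·((z_{α/2} + z_β)/d)² = 1.400 × (2.169/0.92)².
n₁ = 1.400 × 5.56 = 7.8.
Round up: n₁ = 8, giving n₂ = 2.5 × 8 = 20.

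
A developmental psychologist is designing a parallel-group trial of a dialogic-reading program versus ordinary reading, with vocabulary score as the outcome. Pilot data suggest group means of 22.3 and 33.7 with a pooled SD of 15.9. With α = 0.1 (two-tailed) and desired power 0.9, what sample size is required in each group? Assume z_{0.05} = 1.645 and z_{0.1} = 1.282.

n = 34 per group

Cohen's d = |M₁ − M₂| / SD_pooled = |22.3 − 33.7| / 15.9 = 11.4 / 15.9 = 0.717.
For two independent groups with equal n: n = 2·((z_{α/2} + z_β) / d)².
z_{α/2} + z_β = 1.645 + 1.282 = 2.927.
n = 2 × (2.927 / 0.717)² = 2 × 4.082² = 2 × 16.67 = 33.3.
Round up to the next whole participant.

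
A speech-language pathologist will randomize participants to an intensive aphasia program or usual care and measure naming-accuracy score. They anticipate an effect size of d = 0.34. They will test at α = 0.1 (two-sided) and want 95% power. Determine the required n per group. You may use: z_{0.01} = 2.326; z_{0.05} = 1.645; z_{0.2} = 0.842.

n = 188 per group

For two independent groups with equal n: n = 2·((z_{α/2} + z_β) / d)².
z_{α/2} + z_β = 1.645 + 1.645 = 3.290.
n = 2 × (3.290 / 0.34)² = 2 × 9.676² = 2 × 93.63 = 187.3.
Round up to the next whole participant.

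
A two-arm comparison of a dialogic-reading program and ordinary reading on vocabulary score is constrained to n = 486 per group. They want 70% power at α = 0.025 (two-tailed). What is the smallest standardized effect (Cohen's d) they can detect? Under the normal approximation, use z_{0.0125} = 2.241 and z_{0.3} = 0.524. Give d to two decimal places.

For two independent groups of n = 486 each: d_min = (z_{α/2} + z_β)·√(2/n).
z-sum = 2.241 + 0.524 = 2.765.
d_min = 2.765 × √(2/486) = 2.765 × 0.0642 = 0.177.

d_min ≈ 0.18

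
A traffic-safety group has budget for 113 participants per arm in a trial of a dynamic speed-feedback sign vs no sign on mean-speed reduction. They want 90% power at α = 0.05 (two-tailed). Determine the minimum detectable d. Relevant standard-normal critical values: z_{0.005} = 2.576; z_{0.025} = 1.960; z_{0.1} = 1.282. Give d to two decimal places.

d_min ≈ 0.43

For two independent groups of n = 113 each: d_min = (z_{α/2} + z_β)·√(2/n).
z-sum = 1.960 + 1.282 = 3.242.
d_min = 3.242 × √(2/113) = 3.242 × 0.1330 = 0.431.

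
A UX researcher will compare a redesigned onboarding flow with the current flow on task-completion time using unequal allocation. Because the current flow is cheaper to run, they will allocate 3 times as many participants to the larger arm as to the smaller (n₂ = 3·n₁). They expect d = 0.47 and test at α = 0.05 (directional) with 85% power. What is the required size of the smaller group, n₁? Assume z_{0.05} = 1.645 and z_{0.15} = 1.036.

n₁ = 44

With allocation ratio k = n₂/n₁ = 3, Var(x̄₁−x̄₂) = σ²(1/n₁ + 1/(k·n₁)) = σ²·(k+1)/(k·n₁).
So n₁ = (1 + 1/k)·((z_{α} + z_β)/d)² = 1.333 × (2.681/0.47)².
n₁ = 1.333 × 32.54 = 43.4.
Round up: n₁ = 44, giving n₂ = 3 × 44 = 132.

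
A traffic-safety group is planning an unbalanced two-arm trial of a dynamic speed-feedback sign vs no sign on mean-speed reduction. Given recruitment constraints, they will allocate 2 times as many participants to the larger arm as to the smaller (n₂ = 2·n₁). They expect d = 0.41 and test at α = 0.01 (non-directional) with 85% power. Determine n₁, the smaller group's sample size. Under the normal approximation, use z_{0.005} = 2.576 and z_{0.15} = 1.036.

n₁ = 117

With allocation ratio k = n₂/n₁ = 2, Var(x̄₁−x̄₂) = σ²(1/n₁ + 1/(k·n₁)) = σ²·(k+1)/(k·n₁).
So n₁ = (1 + 1/k)·((z_{α/2} + z_β)/d)² = 1.500 × (3.612/0.41)².
n₁ = 1.500 × 77.61 = 116.4.
Round up: n₁ = 117, giving n₂ = 2 × 117 = 234.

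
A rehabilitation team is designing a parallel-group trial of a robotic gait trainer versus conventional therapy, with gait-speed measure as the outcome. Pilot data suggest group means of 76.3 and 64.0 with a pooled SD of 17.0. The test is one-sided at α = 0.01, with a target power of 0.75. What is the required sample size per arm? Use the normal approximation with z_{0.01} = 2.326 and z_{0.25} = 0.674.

Cohen's d = |M₁ − M₂| / SD_pooled = |76.3 − 64.0| / 17.0 = 12.3 / 17.0 = 0.724.
For two independent groups with equal n: n = 2·((z_{α} + z_β) / d)².
z_{α} + z_β = 2.326 + 0.674 = 3.000.
n = 2 × (3.000 / 0.724)² = 2 × 4.144² = 2 × 17.17 = 34.3.
Round up to the next whole participant.

n = 35 per group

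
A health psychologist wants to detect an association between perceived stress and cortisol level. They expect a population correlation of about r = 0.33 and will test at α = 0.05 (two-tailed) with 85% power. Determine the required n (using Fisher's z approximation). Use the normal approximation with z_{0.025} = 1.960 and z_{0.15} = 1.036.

Fisher's z: C = ½·ln((1+r)/(1−r)) = ½·ln(1.9851) = 0.3428.
n = ((z_{α/2} + z_β)/C)² + 3.
(1.960 + 1.036) / 0.3428 = 2.996 / 0.3428 = 8.740.
n = 8.740² + 3 = 76.38 + 3 = 79.4.
Round up.

n = 80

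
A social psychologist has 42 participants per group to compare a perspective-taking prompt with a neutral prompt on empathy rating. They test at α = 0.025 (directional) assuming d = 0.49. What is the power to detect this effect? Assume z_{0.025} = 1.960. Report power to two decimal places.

For two equal groups, power = Φ(d·√(n/2) − z_{α}).
d·√(n/2) = 0.49 × √(42/2) = 0.49 × 4.583 = 2.245.
z_β = 2.245 − 1.960 = 0.285.
Power = Φ(0.285) = 0.612.

power ≈ 0.61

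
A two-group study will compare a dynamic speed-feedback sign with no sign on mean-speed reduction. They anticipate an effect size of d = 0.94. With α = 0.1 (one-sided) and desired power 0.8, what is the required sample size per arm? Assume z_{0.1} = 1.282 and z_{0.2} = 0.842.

For two independent groups with equal n: n = 2·((z_{α} + z_β) / d)².
z_{α} + z_β = 1.282 + 0.842 = 2.124.
n = 2 × (2.124 / 0.94)² = 2 × 2.260² = 2 × 5.11 = 10.2.
Round up to the next whole participant.

n = 11 per group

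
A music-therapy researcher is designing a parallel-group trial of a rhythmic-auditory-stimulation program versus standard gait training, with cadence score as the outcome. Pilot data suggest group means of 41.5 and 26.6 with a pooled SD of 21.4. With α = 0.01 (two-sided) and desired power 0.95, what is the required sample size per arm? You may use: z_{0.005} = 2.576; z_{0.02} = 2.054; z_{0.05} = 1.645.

n = 74 per group

Cohen's d = |M₁ − M₂| / SD_pooled = |41.5 − 26.6| / 21.4 = 14.9 / 21.4 = 0.696.
For two independent groups with equal n: n = 2·((z_{α/2} + z_β) / d)².
z_{α/2} + z_β = 2.576 + 1.645 = 4.221.
n = 2 × (4.221 / 0.696)² = 2 × 6.065² = 2 × 36.78 = 73.6.
Round up to the next whole participant.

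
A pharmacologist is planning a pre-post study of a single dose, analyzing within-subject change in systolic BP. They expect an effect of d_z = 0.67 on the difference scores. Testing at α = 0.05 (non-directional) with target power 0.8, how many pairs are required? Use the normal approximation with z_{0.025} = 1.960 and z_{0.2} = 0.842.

n = 18 pairs

For a paired (one-sample on differences) test: n = ((z_{α/2} + z_β) / d)².
z_{α/2} + z_β = 1.960 + 0.842 = 2.802.
n = (2.802 / 0.67)² = 4.182² = 17.49.
Round up.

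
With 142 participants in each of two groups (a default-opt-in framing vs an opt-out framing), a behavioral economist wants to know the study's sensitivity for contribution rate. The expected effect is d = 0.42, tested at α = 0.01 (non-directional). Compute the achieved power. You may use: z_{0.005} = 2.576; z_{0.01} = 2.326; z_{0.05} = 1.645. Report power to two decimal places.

power ≈ 0.83

For two equal groups, power = Φ(d·√(n/2) − z_{α/2}).
d·√(n/2) = 0.42 × √(142/2) = 0.42 × 8.426 = 3.539.
z_β = 3.539 − 2.576 = 0.963.
Power = Φ(0.963) = 0.832.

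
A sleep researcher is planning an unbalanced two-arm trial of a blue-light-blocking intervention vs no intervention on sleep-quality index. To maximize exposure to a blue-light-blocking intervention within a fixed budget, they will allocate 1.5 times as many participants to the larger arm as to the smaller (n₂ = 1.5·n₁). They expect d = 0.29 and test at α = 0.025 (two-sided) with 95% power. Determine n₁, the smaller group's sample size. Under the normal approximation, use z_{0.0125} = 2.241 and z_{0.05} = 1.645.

n₁ = 300

With allocation ratio k = n₂/n₁ = 1.5, Var(x̄₁−x̄₂) = σ²(1/n₁ + 1/(k·n₁)) = σ²·(k+1)/(k·n₁).
So n₁ = (1 + 1/k)·((z_{α/2} + z_β)/d)² = 1.667 × (3.886/0.29)².
n₁ = 1.667 × 179.56 = 299.3.
Round up: n₁ = 300, giving n₂ = 1.5 × 300 = 450.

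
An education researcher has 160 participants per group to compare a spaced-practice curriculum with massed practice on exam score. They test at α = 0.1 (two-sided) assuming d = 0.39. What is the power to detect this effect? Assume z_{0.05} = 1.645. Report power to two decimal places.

For two equal groups, power = Φ(d·√(n/2) − z_{α/2}).
d·√(n/2) = 0.39 × √(160/2) = 0.39 × 8.944 = 3.488.
z_β = 3.488 − 1.645 = 1.843.
Power = Φ(1.843) = 0.967.

power ≈ 0.97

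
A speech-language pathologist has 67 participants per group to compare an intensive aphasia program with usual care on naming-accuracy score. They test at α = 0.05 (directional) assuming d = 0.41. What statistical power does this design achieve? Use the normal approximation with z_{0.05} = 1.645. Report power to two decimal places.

For two equal groups, power = Φ(d·√(n/2) − z_{α}).
d·√(n/2) = 0.41 × √(67/2) = 0.41 × 5.788 = 2.373.
z_β = 2.373 − 1.645 = 0.728.
Power = Φ(0.728) = 0.767.

power ≈ 0.77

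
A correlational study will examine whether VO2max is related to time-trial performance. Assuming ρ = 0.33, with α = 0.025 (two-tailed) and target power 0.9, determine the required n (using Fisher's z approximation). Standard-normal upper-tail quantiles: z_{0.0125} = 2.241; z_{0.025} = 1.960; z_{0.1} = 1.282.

Fisher's z: C = ½·ln((1+r)/(1−r)) = ½·ln(1.9851) = 0.3428.
n = ((z_{α/2} + z_β)/C)² + 3.
(2.241 + 1.282) / 0.3428 = 3.523 / 0.3428 = 10.277.
n = 10.277² + 3 = 105.62 + 3 = 108.6.
Round up.

n = 109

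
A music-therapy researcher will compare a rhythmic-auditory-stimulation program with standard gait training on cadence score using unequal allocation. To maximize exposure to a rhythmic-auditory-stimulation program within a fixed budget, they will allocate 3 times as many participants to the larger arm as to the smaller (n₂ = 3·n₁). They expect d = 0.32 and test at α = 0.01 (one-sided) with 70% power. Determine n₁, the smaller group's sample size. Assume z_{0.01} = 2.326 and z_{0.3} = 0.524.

n₁ = 106

With allocation ratio k = n₂/n₁ = 3, Var(x̄₁−x̄₂) = σ²(1/n₁ + 1/(k·n₁)) = σ²·(k+1)/(k·n₁).
So n₁ = (1 + 1/k)·((z_{α} + z_β)/d)² = 1.333 × (2.850/0.32)².
n₁ = 1.333 × 79.32 = 105.8.
Round up: n₁ = 106, giving n₂ = 3 × 106 = 318.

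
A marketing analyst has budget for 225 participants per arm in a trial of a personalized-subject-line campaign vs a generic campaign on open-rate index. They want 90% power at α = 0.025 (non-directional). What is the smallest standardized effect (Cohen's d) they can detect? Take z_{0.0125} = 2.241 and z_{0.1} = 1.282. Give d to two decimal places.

For two independent groups of n = 225 each: d_min = (z_{α/2} + z_β)·√(2/n).
z-sum = 2.241 + 1.282 = 3.523.
d_min = 3.523 × √(2/225) = 3.523 × 0.0943 = 0.332.

d_min ≈ 0.33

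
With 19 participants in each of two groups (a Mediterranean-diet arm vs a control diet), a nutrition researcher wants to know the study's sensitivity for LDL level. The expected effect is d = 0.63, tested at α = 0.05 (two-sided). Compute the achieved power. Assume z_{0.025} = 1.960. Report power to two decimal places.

For two equal groups, power = Φ(d·√(n/2) − z_{α/2}).
d·√(n/2) = 0.63 × √(19/2) = 0.63 × 3.082 = 1.942.
z_β = 1.942 − 1.960 = -0.018.
Power = Φ(-0.018) = 0.493.

power ≈ 0.49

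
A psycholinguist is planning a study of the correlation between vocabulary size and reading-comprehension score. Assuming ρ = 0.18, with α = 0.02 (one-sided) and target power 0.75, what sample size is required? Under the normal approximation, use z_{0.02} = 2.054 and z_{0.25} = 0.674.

Fisher's z: C = ½·ln((1+r)/(1−r)) = ½·ln(1.4390) = 0.1820.
n = ((z_{α} + z_β)/C)² + 3.
(2.054 + 0.674) / 0.1820 = 2.728 / 0.1820 = 14.989.
n = 14.989² + 3 = 224.67 + 3 = 227.7.
Round up.

n = 228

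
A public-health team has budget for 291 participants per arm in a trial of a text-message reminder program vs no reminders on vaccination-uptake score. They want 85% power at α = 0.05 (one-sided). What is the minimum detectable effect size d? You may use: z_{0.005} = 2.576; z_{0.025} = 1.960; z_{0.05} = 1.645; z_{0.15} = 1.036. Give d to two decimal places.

d_min ≈ 0.22

For two independent groups of n = 291 each: d_min = (z_{α} + z_β)·√(2/n).
z-sum = 1.645 + 1.036 = 2.681.
d_min = 2.681 × √(2/291) = 2.681 × 0.0829 = 0.222.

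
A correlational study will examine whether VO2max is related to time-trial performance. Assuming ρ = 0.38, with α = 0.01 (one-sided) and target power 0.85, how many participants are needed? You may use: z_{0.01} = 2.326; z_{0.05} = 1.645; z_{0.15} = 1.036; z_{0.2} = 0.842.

Fisher's z: C = ½·ln((1+r)/(1−r)) = ½·ln(2.2258) = 0.4001.
n = ((z_{α} + z_β)/C)² + 3.
(2.326 + 1.036) / 0.4001 = 3.362 / 0.4001 = 8.403.
n = 8.403² + 3 = 70.61 + 3 = 73.6.
Round up.

n = 74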